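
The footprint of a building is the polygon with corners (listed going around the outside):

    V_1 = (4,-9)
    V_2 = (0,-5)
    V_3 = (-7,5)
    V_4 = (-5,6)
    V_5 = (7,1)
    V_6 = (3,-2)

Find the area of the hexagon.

77.5

Cross-terms: -20, -35, -17, -47, -17, -19  ⇒  Σ = -155
Area = |Σ|/2 = 77.5.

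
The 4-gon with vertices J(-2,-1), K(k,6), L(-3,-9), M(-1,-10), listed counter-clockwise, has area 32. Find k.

Write out the shoelace sum; only the two edges meeting at K involve k:
2·Area = [((-2)·6 − k·(-1)) + (k·(-9) − (-3)·6)] + 2
       = -8·k + 8 = 64
⇒ k = -7.

-7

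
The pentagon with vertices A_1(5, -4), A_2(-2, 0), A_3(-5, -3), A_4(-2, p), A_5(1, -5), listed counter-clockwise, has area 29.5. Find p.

-6

The doubled signed area Σ (x_i y_{i+1} − x_{i+1} y_i) is linear in p.
With p=0 it equals 23; the coefficient of p is -6 (from the two edges through A_4).
So -6·p + 23 = 2·29.5 = 59 ⇒ p = -6.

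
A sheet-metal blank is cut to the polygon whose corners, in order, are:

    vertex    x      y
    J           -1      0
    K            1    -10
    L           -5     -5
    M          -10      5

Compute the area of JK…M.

57.5

Σ = (10) + (-55) + (-75) + (5) = -115
Area = |Σ|/2 = 57.5.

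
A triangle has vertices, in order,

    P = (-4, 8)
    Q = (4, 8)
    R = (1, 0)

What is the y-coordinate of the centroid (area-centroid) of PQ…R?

16/3

Apply the shoelace formula. First the cross-terms c_i = x_i·y_{i+1} − x_{i+1}·y_i:
  -64, -8, 8  ⇒  2A = -64, A = -32.
Then Σ (y_i + y_{i+1})·c_i = -1024, so ȳ = -1024 / (6·(-32)) = 16/3.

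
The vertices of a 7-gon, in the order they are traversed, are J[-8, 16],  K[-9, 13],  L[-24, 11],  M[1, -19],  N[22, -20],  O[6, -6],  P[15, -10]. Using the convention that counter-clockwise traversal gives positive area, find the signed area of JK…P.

Σ = (40) + (213) + (445) + (398) + (-12) + (30) + (160) = 1274
Signed area = Σ/2 = 637 (positive ⇒ counter-clockwise traversal).

637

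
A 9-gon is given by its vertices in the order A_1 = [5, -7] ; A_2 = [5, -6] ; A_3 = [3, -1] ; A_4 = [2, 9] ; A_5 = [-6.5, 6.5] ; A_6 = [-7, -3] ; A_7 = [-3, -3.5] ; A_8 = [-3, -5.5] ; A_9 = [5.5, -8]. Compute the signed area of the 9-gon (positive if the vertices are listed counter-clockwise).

130.375

Cross-terms: 5, 13, 29, 71.5, 65, 15.5, 6, 54.25, 1.5  ⇒  Σ = 260.75
Signed area = Σ/2 = 130.375 (positive ⇒ counter-clockwise traversal).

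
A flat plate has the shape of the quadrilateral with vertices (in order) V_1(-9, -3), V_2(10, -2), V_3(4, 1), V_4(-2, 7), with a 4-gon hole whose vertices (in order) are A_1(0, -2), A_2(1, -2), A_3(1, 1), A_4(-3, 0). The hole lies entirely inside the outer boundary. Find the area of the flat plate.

Outer boundary:
V_1→V_2: (-9)(-2) − (10)(-3) = 48
V_2→V_3: (10)(1) − (4)(-2) = 18
V_3→V_4: (4)(7) − (-2)(1) = 30
V_4→V_1: (-2)(-3) − (-9)(7) = 69
Σ = 165
Area = |Σ|/2 = 82.5.
Hole:
Apply the shoelace (surveyor's) formula: 2A = Σ (x_i·y_{i+1} − x_{i+1}·y_i), indices taken mod 4.
Σ = (2) + (3) + (3) + (6) = 14
Area = |Σ|/2 = 7.
Net area = 82.5 − 7 = 75.5.

75.5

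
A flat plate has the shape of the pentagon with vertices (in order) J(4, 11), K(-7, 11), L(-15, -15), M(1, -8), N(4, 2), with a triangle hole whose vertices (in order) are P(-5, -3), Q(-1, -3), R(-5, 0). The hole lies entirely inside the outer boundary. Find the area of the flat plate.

Outer boundary:
Apply Gauss's area formula: 2A = Σ (x_i·y_{i+1} − x_{i+1}·y_i), indices taken mod 5.
Cross-terms: 121, 270, 135, 34, 36  ⇒  Σ = 596
Area = |Σ|/2 = 298.
Hole:
Σ = (12) + (-15) + (15) = 12
Area = |Σ|/2 = 6.
Net area = 298 − 6 = 292.

292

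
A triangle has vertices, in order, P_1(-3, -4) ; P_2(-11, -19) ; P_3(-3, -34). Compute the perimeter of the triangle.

64

|P_1P_2| = √((-8)² + (-15)²) = √289 = 17
|P_2P_3| = √((8)² + (-15)²) = √289 = 17
|P_3P_1| = √((0)² + (30)²) = √900 = 30
Perimeter = 17 + 17 + 30 = 64.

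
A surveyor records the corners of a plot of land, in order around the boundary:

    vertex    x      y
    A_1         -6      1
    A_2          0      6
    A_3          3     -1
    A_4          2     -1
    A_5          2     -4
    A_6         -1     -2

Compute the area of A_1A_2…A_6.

41

Apply the surveyor's formula: 2A = Σ (x_i·y_{i+1} − x_{i+1}·y_i), indices taken mod 6.
A_1→A_2: (-6)(6) − (0)(1) = -36
A_2→A_3: (0)(-1) − (3)(6) = -18
A_3→A_4: (3)(-1) − (2)(-1) = -1
A_4→A_5: (2)(-4) − (2)(-1) = -6
A_5→A_6: (2)(-2) − (-1)(-4) = -8
A_6→A_1: (-1)(1) − (-6)(-2) = -13
Σ = -82
Area = |Σ|/2 = 41.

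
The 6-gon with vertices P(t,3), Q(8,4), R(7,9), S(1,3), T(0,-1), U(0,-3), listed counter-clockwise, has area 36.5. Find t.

The doubled signed area Σ (x_i y_{i+1} − x_{i+1} y_i) is linear in t.
With t=0 it equals 31; the coefficient of t is 7 (from the two edges through P).
So 7·t + 31 = 2·36.5 = 73 ⇒ t = 6.

6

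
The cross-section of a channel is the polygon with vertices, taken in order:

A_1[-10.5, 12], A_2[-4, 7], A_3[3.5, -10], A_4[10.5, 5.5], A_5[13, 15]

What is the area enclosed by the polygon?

Apply Gauss's area formula: 2A = Σ (x_i·y_{i+1} − x_{i+1}·y_i), indices taken mod 5.
Σ = (-25.5) + (15.5) + (124.25) + (86) + (313.5) = 513.75
Area = |Σ|/2 = 256.875.

256.875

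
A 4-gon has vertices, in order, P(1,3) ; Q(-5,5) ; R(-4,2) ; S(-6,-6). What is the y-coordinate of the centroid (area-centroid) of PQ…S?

61/81

Apply the shoelace formula. First the cross-terms c_i = x_i·y_{i+1} − x_{i+1}·y_i:
  20, 10, 36, -12  ⇒  2A = 54, A = 27.
Then Σ (y_i + y_{i+1})·c_i = 122, so ȳ = 122 / (6·27) = 61/81.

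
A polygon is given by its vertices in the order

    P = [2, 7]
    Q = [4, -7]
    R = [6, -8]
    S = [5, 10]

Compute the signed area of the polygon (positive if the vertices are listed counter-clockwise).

41.5

Apply Gauss's area formula: 2A = Σ (x_i·y_{i+1} − x_{i+1}·y_i), indices taken mod 4.
Cross-terms: -42, 10, 100, 15  ⇒  Σ = 83
Signed area = Σ/2 = 41.5 (positive ⇒ counter-clockwise traversal).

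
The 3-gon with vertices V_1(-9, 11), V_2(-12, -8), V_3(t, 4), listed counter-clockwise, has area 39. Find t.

-6

The doubled signed area Σ (x_i y_{i+1} − x_{i+1} y_i) is linear in t.
With t=0 it equals 192; the coefficient of t is 19 (from the two edges through V_3).
So 19·t + 192 = 2·39 = 78 ⇒ t = -6.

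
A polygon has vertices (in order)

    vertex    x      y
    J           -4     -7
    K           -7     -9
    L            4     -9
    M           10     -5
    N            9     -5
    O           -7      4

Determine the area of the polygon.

Apply Gauss's area formula: 2A = Σ (x_i·y_{i+1} − x_{i+1}·y_i), indices taken mod 6.
Cross-terms: -13, 99, 70, -5, 1, 65  ⇒  Σ = 217
Area = |Σ|/2 = 108.5.

108.5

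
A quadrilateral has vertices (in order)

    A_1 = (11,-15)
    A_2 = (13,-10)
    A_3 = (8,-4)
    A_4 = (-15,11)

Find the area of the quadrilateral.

Apply the shoelace (surveyor's) formula: 2A = Σ (x_i·y_{i+1} − x_{i+1}·y_i), indices taken mod 4.
A_1→A_2: (11)(-10) − (13)(-15) = 85
A_2→A_3: (13)(-4) − (8)(-10) = 28
A_3→A_4: (8)(11) − (-15)(-4) = 28
A_4→A_1: (-15)(-15) − (11)(11) = 104
Σ = 245
Area = |Σ|/2 = 122.5.

122.5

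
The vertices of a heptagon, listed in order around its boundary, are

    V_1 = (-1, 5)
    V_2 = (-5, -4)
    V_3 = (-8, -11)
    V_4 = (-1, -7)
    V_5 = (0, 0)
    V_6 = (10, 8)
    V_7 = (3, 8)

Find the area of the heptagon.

88

Apply the surveyor's formula: 2A = Σ (x_i·y_{i+1} − x_{i+1}·y_i), indices taken mod 7.
Σ = (29) + (23) + (45) + (0) + (0) + (56) + (23) = 176
Area = |Σ|/2 = 88.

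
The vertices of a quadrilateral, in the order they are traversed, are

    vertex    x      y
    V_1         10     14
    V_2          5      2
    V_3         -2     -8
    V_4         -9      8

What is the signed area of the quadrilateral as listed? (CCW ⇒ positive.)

-190

Σ = (-50) + (-36) + (-88) + (-206) = -380
Signed area = Σ/2 = -190 (negative ⇒ clockwise traversal).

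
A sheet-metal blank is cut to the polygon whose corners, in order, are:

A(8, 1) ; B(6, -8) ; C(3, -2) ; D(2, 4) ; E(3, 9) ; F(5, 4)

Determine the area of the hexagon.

Apply the shoelace formula: 2A = Σ (x_i·y_{i+1} − x_{i+1}·y_i), indices taken mod 6.
Σ = (-70) + (12) + (16) + (6) + (-33) + (-27) = -96
Area = |Σ|/2 = 48.

48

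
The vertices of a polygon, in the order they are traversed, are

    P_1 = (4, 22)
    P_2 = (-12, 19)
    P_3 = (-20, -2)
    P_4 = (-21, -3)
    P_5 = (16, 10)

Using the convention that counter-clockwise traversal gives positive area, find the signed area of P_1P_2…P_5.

456

Apply Gauss's area formula: 2A = Σ (x_i·y_{i+1} − x_{i+1}·y_i), indices taken mod 5.
P_1→P_2: (4)(19) − (-12)(22) = 340
P_2→P_3: (-12)(-2) − (-20)(19) = 404
P_3→P_4: (-20)(-3) − (-21)(-2) = 18
P_4→P_5: (-21)(10) − (16)(-3) = -162
P_5→P_1: (16)(22) − (4)(10) = 312
Σ = 912
Signed area = Σ/2 = 456 (positive ⇒ counter-clockwise traversal).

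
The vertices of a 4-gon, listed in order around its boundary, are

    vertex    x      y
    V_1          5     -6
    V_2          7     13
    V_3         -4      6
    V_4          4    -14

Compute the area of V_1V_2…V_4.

139.5

Apply the shoelace formula: 2A = Σ (x_i·y_{i+1} − x_{i+1}·y_i), indices taken mod 4.
V_1→V_2: (5)(13) − (7)(-6) = 107
V_2→V_3: (7)(6) − (-4)(13) = 94
V_3→V_4: (-4)(-14) − (4)(6) = 32
V_4→V_1: (4)(-6) − (5)(-14) = 46
Σ = 279
Area = |Σ|/2 = 139.5.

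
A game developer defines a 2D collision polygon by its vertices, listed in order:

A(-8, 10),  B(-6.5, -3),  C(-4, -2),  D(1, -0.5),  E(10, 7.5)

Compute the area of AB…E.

133.25

Cross-terms: 89, 1, 4, 12.5, 160  ⇒  Σ = 266.5
Area = |Σ|/2 = 133.25.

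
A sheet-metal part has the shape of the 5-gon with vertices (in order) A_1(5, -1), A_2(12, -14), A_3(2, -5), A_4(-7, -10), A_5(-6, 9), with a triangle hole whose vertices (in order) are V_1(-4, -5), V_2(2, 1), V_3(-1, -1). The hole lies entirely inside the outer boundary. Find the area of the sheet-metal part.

150.5

Outer boundary:
A_1→A_2: (5)(-14) − (12)(-1) = -58
A_2→A_3: (12)(-5) − (2)(-14) = -32
A_3→A_4: (2)(-10) − (-7)(-5) = -55
A_4→A_5: (-7)(9) − (-6)(-10) = -123
A_5→A_1: (-6)(-1) − (5)(9) = -39
Σ = -307
Area = |Σ|/2 = 153.5.
Hole:
Apply the shoelace (surveyor's) formula: 2A = Σ (x_i·y_{i+1} − x_{i+1}·y_i), indices taken mod 3.
V_1→V_2: (-4)(1) − (2)(-5) = 6
V_2→V_3: (2)(-1) − (-1)(1) = -1
V_3→V_1: (-1)(-5) − (-4)(-1) = 1
Σ = 6
Area = |Σ|/2 = 3.
Net area = 153.5 − 3 = 150.5.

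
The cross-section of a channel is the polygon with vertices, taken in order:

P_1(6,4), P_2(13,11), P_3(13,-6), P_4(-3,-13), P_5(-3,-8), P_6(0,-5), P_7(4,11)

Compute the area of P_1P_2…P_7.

Apply the shoelace (surveyor's) formula: 2A = Σ (x_i·y_{i+1} − x_{i+1}·y_i), indices taken mod 7.
P_1→P_2: (6)(11) − (13)(4) = 14
P_2→P_3: (13)(-6) − (13)(11) = -221
P_3→P_4: (13)(-13) − (-3)(-6) = -187
P_4→P_5: (-3)(-8) − (-3)(-13) = -15
P_5→P_6: (-3)(-5) − (0)(-8) = 15
P_6→P_7: (0)(11) − (4)(-5) = 20
P_7→P_1: (4)(4) − (6)(11) = -50
Σ = -424
Area = |Σ|/2 = 212.

212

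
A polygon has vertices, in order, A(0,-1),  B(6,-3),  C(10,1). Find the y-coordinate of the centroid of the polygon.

-1

Apply the shoelace (surveyor's) formula. First the cross-terms c_i = x_i·y_{i+1} − x_{i+1}·y_i:
  6, 36, -10  ⇒  2A = 32, A = 16.
Then Σ (y_i + y_{i+1})·c_i = -96, so ȳ = -96 / (6·16) = -1.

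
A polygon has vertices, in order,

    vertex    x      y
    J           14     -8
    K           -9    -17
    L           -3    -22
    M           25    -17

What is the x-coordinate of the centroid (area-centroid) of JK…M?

335/42

Apply the surveyor's formula. First the cross-terms c_i = x_i·y_{i+1} − x_{i+1}·y_i:
  -310, 147, 601, 38  ⇒  2A = 476, A = 238.
Then Σ (x_i + x_{i+1})·c_i = 11390, so x̄ = 11390 / (6·238) = 335/42.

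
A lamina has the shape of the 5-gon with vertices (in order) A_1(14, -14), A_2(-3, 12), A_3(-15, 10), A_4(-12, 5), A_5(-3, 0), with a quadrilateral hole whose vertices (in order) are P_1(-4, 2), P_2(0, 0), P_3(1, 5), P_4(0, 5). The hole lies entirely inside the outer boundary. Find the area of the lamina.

Outer boundary:
Apply the shoelace formula: 2A = Σ (x_i·y_{i+1} − x_{i+1}·y_i), indices taken mod 5.
A_1→A_2: (14)(12) − (-3)(-14) = 126
A_2→A_3: (-3)(10) − (-15)(12) = 150
A_3→A_4: (-15)(5) − (-12)(10) = 45
A_4→A_5: (-12)(0) − (-3)(5) = 15
A_5→A_1: (-3)(-14) − (14)(0) = 42
Σ = 378
Area = |Σ|/2 = 189.
Hole:
Apply the surveyor's formula: 2A = Σ (x_i·y_{i+1} − x_{i+1}·y_i), indices taken mod 4.
Cross-terms: 0, 0, 5, 20  ⇒  Σ = 25
Area = |Σ|/2 = 12.5.
Net area = 189 − 12.5 = 176.5.

176.5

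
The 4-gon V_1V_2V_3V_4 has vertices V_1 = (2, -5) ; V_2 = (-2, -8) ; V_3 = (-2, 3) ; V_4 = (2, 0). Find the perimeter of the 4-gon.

26

|V_1V_2| = √((-4)² + (-3)²) = √25 = 5
|V_2V_3| = √((0)² + (11)²) = √121 = 11
|V_3V_4| = √((4)² + (-3)²) = √25 = 5
|V_4V_1| = √((0)² + (-5)²) = √25 = 5
Perimeter = 5 + 11 + 5 + 5 = 26.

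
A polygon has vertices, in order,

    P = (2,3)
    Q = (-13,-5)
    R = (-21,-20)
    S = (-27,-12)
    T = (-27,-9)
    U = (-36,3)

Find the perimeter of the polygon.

|PQ| = √((-15)² + (-8)²) = √289 = 17
|QR| = √((-8)² + (-15)²) = √289 = 17
|RS| = √((-6)² + (8)²) = √100 = 10
|ST| = √((0)² + (3)²) = √9 = 3
|TU| = √((-9)² + (12)²) = √225 = 15
|UP| = √((38)² + (0)²) = √1444 = 38
Perimeter = 17 + 17 + 10 + 3 + 15 + 38 = 100.

100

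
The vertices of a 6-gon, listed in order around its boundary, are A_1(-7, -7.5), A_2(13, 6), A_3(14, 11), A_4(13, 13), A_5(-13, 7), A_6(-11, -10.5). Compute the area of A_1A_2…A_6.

318

Σ = (55.5) + (59) + (39) + (260) + (213.5) + (9) = 636
Area = |Σ|/2 = 318.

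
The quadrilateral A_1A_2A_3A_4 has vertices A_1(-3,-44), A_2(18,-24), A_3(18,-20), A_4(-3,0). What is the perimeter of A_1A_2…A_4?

106

|A_1A_2| = √((21)² + (20)²) = √841 = 29
|A_2A_3| = √((0)² + (4)²) = √16 = 4
|A_3A_4| = √((-21)² + (20)²) = √841 = 29
|A_4A_1| = √((0)² + (-44)²) = √1936 = 44
Perimeter = 29 + 4 + 29 + 44 = 106.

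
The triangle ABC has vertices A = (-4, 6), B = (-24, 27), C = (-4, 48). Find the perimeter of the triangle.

100

|AB| = √((-20)² + (21)²) = √841 = 29
|BC| = √((20)² + (21)²) = √841 = 29
|CA| = √((0)² + (-42)²) = √1764 = 42
Perimeter = 29 + 29 + 42 = 100.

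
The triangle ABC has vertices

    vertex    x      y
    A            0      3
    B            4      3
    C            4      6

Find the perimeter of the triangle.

|AB| = √((4)² + (0)²) = √16 = 4
|BC| = √((0)² + (3)²) = √9 = 3
|CA| = √((-4)² + (-3)²) = √25 = 5
Perimeter = 4 + 3 + 5 = 12.

12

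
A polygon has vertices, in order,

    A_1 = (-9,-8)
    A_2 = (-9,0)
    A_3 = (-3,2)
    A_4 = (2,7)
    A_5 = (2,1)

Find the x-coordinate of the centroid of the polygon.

-769/201

Apply the surveyor's formula. First the cross-terms c_i = x_i·y_{i+1} − x_{i+1}·y_i:
  -72, -18, -25, -12, -7  ⇒  2A = -134, A = -67.
Then Σ (x_i + x_{i+1})·c_i = 1538, so x̄ = 1538 / (6·(-67)) = -769/201.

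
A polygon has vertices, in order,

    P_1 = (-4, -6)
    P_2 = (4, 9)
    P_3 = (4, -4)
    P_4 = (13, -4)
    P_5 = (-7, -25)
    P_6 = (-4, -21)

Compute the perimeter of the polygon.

88

|P_1P_2| = √((8)² + (15)²) = √289 = 17
|P_2P_3| = √((0)² + (-13)²) = √169 = 13
|P_3P_4| = √((9)² + (0)²) = √81 = 9
|P_4P_5| = √((-20)² + (-21)²) = √841 = 29
|P_5P_6| = √((3)² + (4)²) = √25 = 5
|P_6P_1| = √((0)² + (15)²) = √225 = 15
Perimeter = 17 + 13 + 9 + 29 + 5 + 15 = 88.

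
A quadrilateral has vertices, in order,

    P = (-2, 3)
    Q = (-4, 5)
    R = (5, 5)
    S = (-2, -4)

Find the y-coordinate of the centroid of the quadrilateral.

Apply the shoelace formula. First the cross-terms c_i = x_i·y_{i+1} − x_{i+1}·y_i:
  2, -45, -10, -14  ⇒  2A = -67, A = -33.5.
Then Σ (y_i + y_{i+1})·c_i = -430, so ȳ = -430 / (6·(-33.5)) = 430/201.

430/201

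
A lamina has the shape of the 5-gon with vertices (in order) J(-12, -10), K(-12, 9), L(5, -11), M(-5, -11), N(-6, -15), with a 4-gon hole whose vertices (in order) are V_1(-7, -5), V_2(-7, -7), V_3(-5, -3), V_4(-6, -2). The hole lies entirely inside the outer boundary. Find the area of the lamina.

177

Outer boundary:
Σ = (-228) + (87) + (-110) + (9) + (-120) = -362
Area = |Σ|/2 = 181.
Hole:
Apply the shoelace formula: 2A = Σ (x_i·y_{i+1} − x_{i+1}·y_i), indices taken mod 4.
Σ = (14) + (-14) + (-8) + (16) = 8
Area = |Σ|/2 = 4.
Net area = 181 − 4 = 177.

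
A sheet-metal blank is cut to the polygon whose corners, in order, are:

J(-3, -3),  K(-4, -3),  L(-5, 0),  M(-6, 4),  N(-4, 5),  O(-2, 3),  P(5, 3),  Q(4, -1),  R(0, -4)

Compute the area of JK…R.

Apply the surveyor's formula: 2A = Σ (x_i·y_{i+1} − x_{i+1}·y_i), indices taken mod 9.
J→K: (-3)(-3) − (-4)(-3) = -3
K→L: (-4)(0) − (-5)(-3) = -15
L→M: (-5)(4) − (-6)(0) = -20
M→N: (-6)(5) − (-4)(4) = -14
N→O: (-4)(3) − (-2)(5) = -2
O→P: (-2)(3) − (5)(3) = -21
P→Q: (5)(-1) − (4)(3) = -17
Q→R: (4)(-4) − (0)(-1) = -16
R→J: (0)(-3) − (-3)(-4) = -12
Σ = -120
Area = |Σ|/2 = 60.

60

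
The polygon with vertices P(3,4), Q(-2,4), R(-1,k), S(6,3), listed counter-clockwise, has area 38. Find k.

The doubled signed area Σ (x_i y_{i+1} − x_{i+1} y_i) is linear in k.
With k=0 it equals 36; the coefficient of k is -8 (from the two edges through R).
So -8·k + 36 = 2·38 = 76 ⇒ k = -5.

-5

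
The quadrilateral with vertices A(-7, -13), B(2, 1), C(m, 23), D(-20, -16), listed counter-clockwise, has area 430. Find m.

Write out the shoelace sum; only the two edges meeting at C involve m:
2·Area = [(2·23 − m·1) + (m·(-16) − (-20)·23)] + 167
       = -17·m + 673 = 860
⇒ m = -11.

-11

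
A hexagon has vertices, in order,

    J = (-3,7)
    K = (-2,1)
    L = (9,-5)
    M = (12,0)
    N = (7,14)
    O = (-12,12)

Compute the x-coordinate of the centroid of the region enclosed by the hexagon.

Apply Gauss's area formula. First the cross-terms c_i = x_i·y_{i+1} − x_{i+1}·y_i:
  11, 1, 60, 168, 252, -48  ⇒  2A = 444, A = 222.
Then Σ (x_i + x_{i+1})·c_i = 3864, so x̄ = 3864 / (6·222) = 322/111.

322/111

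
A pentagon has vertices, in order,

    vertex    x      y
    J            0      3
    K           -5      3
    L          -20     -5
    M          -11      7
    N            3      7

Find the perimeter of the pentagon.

|JK| = √((-5)² + (0)²) = √25 = 5
|KL| = √((-15)² + (-8)²) = √289 = 17
|LM| = √((9)² + (12)²) = √225 = 15
|MN| = √((14)² + (0)²) = √196 = 14
|NJ| = √((-3)² + (-4)²) = √25 = 5
Perimeter = 5 + 17 + 15 + 14 + 5 = 56.

56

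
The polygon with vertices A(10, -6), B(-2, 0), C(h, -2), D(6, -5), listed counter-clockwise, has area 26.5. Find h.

The doubled signed area Σ (x_i y_{i+1} − x_{i+1} y_i) is linear in h.
With h=0 it equals 18; the coefficient of h is -5 (from the two edges through C).
So -5·h + 18 = 2·26.5 = 53 ⇒ h = -7.

-7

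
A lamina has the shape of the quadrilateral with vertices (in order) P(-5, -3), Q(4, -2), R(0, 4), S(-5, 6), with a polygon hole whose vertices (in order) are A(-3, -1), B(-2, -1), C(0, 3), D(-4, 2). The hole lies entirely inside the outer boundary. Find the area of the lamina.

Outer boundary:
Apply the shoelace (surveyor's) formula: 2A = Σ (x_i·y_{i+1} − x_{i+1}·y_i), indices taken mod 4.
Σ = (22) + (16) + (20) + (45) = 103
Area = |Σ|/2 = 51.5.
Hole:
A→B: (-3)(-1) − (-2)(-1) = 1
B→C: (-2)(3) − (0)(-1) = -6
C→D: (0)(2) − (-4)(3) = 12
D→A: (-4)(-1) − (-3)(2) = 10
Σ = 17
Area = |Σ|/2 = 8.5.
Net area = 51.5 − 8.5 = 43.

43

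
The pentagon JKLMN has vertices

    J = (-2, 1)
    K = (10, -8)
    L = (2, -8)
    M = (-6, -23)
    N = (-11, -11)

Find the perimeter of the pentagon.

|JK| = √((12)² + (-9)²) = √225 = 15
|KL| = √((-8)² + (0)²) = √64 = 8
|LM| = √((-8)² + (-15)²) = √289 = 17
|MN| = √((-5)² + (12)²) = √169 = 13
|NJ| = √((9)² + (12)²) = √225 = 15
Perimeter = 15 + 8 + 17 + 13 + 15 = 68.

68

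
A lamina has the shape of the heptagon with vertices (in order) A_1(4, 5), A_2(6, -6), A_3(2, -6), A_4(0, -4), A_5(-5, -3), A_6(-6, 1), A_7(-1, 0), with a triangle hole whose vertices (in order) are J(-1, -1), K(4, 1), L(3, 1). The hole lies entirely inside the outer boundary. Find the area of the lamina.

65.5

Outer boundary:
Apply the surveyor's formula: 2A = Σ (x_i·y_{i+1} − x_{i+1}·y_i), indices taken mod 7.
A_1→A_2: (4)(-6) − (6)(5) = -54
A_2→A_3: (6)(-6) − (2)(-6) = -24
A_3→A_4: (2)(-4) − (0)(-6) = -8
A_4→A_5: (0)(-3) − (-5)(-4) = -20
A_5→A_6: (-5)(1) − (-6)(-3) = -23
A_6→A_7: (-6)(0) − (-1)(1) = 1
A_7→A_1: (-1)(5) − (4)(0) = -5
Σ = -133
Area = |Σ|/2 = 66.5.
Hole:
Σ = (3) + (1) + (-2) = 2
Area = |Σ|/2 = 1.
Net area = 66.5 − 1 = 65.5.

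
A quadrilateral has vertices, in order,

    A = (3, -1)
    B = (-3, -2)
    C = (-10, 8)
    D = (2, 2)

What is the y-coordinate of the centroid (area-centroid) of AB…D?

Apply the shoelace (surveyor's) formula. First the cross-terms c_i = x_i·y_{i+1} − x_{i+1}·y_i:
  -9, -44, -36, -8  ⇒  2A = -97, A = -48.5.
Then Σ (y_i + y_{i+1})·c_i = -605, so ȳ = -605 / (6·(-48.5)) = 605/291.

605/291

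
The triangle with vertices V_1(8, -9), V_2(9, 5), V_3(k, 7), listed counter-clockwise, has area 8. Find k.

The doubled signed area Σ (x_i y_{i+1} − x_{i+1} y_i) is linear in k.
With k=0 it equals 128; the coefficient of k is -14 (from the two edges through V_3).
So -14·k + 128 = 2·8 = 16 ⇒ k = 8.

8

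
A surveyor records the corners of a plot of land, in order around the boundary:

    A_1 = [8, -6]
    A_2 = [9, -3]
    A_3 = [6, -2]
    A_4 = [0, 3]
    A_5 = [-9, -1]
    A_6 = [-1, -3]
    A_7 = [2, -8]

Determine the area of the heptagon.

Apply the shoelace formula: 2A = Σ (x_i·y_{i+1} − x_{i+1}·y_i), indices taken mod 7.
A_1→A_2: (8)(-3) − (9)(-6) = 30
A_2→A_3: (9)(-2) − (6)(-3) = 0
A_3→A_4: (6)(3) − (0)(-2) = 18
A_4→A_5: (0)(-1) − (-9)(3) = 27
A_5→A_6: (-9)(-3) − (-1)(-1) = 26
A_6→A_7: (-1)(-8) − (2)(-3) = 14
A_7→A_1: (2)(-6) − (8)(-8) = 52
Σ = 167
Area = |Σ|/2 = 83.5.

83.5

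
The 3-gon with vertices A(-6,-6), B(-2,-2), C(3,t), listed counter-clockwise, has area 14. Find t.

10

Write out the shoelace sum; only the two edges meeting at C involve t:
2·Area = [((-2)·t − 3·(-2)) + (3·(-6) − (-6)·t)] + 0
       = 4·t + -12 = 28
⇒ t = 10.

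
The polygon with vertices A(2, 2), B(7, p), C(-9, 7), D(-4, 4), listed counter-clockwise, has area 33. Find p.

5

The doubled signed area Σ (x_i y_{i+1} − x_{i+1} y_i) is linear in p.
With p=0 it equals 11; the coefficient of p is 11 (from the two edges through B).
So 11·p + 11 = 2·33 = 66 ⇒ p = 5.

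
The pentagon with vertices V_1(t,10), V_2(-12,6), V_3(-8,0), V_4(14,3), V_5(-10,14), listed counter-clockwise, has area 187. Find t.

The doubled signed area Σ (x_i y_{i+1} − x_{i+1} y_i) is linear in t.
With t=0 it equals 270; the coefficient of t is -8 (from the two edges through V_1).
So -8·t + 270 = 2·187 = 374 ⇒ t = -13.

-13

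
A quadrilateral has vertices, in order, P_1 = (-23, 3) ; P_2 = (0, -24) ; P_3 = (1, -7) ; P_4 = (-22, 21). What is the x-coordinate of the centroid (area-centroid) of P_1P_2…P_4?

Apply Gauss's area formula. First the cross-terms c_i = x_i·y_{i+1} − x_{i+1}·y_i:
  552, 24, -133, 417  ⇒  2A = 860, A = 430.
Then Σ (x_i + x_{i+1})·c_i = -28644, so x̄ = -28644 / (6·430) = -2387/215.

-2387/215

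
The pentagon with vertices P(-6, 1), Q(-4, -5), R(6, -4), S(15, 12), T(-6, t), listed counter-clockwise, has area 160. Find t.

Write out the shoelace sum; only the two edges meeting at T involve t:
2·Area = [(15·t − (-6)·12) + ((-6)·1 − (-6)·t)] + 212
       = 21·t + 278 = 320
⇒ t = 2.

2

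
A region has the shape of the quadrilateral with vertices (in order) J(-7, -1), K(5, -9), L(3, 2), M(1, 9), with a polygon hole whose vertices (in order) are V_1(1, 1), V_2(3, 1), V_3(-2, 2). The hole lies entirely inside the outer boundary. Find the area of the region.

95

Outer boundary:
Apply Gauss's area formula: 2A = Σ (x_i·y_{i+1} − x_{i+1}·y_i), indices taken mod 4.
Cross-terms: 68, 37, 25, 62  ⇒  Σ = 192
Area = |Σ|/2 = 96.
Hole:
Σ = (-2) + (8) + (-4) = 2
Area = |Σ|/2 = 1.
Net area = 96 − 1 = 95.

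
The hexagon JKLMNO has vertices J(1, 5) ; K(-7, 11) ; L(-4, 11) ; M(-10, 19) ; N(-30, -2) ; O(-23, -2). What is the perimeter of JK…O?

84

|JK| = √((-8)² + (6)²) = √100 = 10
|KL| = √((3)² + (0)²) = √9 = 3
|LM| = √((-6)² + (8)²) = √100 = 10
|MN| = √((-20)² + (-21)²) = √841 = 29
|NO| = √((7)² + (0)²) = √49 = 7
|OJ| = √((24)² + (7)²) = √625 = 25
Perimeter = 10 + 3 + 10 + 29 + 7 + 25 = 84.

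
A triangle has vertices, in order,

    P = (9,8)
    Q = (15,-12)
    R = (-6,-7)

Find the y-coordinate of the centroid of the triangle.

Apply the shoelace formula. First the cross-terms c_i = x_i·y_{i+1} − x_{i+1}·y_i:
  -228, -177, 15  ⇒  2A = -390, A = -195.
Then Σ (y_i + y_{i+1})·c_i = 4290, so ȳ = 4290 / (6·(-195)) = -11/3.

-11/3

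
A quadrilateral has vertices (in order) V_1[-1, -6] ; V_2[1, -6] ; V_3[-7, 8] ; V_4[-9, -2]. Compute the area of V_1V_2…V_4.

Σ = (12) + (-34) + (86) + (52) = 116
Area = |Σ|/2 = 58.

58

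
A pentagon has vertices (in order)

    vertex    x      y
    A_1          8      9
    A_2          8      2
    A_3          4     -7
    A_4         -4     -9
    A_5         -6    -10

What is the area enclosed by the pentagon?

86

Apply the shoelace (surveyor's) formula: 2A = Σ (x_i·y_{i+1} − x_{i+1}·y_i), indices taken mod 5.
A_1→A_2: (8)(2) − (8)(9) = -56
A_2→A_3: (8)(-7) − (4)(2) = -64
A_3→A_4: (4)(-9) − (-4)(-7) = -64
A_4→A_5: (-4)(-10) − (-6)(-9) = -14
A_5→A_1: (-6)(9) − (8)(-10) = 26
Σ = -172
Area = |Σ|/2 = 86.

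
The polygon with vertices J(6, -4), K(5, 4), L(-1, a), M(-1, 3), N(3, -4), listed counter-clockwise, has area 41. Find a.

Write out the shoelace sum; only the two edges meeting at L involve a:
2·Area = [(5·a − (-1)·4) + ((-1)·3 − (-1)·a)] + 51
       = 6·a + 52 = 82
⇒ a = 5.

5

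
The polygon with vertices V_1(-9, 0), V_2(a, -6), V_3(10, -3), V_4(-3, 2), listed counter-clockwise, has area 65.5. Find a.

4

Write out the shoelace sum; only the two edges meeting at V_2 involve a:
2·Area = [((-9)·(-6) − a·0) + (a·(-3) − 10·(-6))] + 29
       = -3·a + 143 = 131
⇒ a = 4.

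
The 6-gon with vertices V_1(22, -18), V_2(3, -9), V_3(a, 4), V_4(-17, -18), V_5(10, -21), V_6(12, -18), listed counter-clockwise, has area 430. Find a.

Write out the shoelace sum; only the two edges meeting at V_3 involve a:
2·Area = [(3·4 − a·(-9)) + (a·(-18) − (-17)·4)] + 645
       = -9·a + 725 = 860
⇒ a = -15.

-15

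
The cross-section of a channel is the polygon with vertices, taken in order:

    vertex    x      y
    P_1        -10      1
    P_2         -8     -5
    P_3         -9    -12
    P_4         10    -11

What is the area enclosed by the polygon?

Apply the shoelace formula: 2A = Σ (x_i·y_{i+1} − x_{i+1}·y_i), indices taken mod 4.
Cross-terms: 58, 51, 219, -100  ⇒  Σ = 228
Area = |Σ|/2 = 114.

114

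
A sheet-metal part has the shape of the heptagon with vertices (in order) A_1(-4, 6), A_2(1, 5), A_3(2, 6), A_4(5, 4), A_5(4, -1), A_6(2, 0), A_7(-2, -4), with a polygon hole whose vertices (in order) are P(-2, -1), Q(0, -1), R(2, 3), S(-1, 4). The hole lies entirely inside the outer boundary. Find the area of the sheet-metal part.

Outer boundary:
Apply the shoelace formula: 2A = Σ (x_i·y_{i+1} − x_{i+1}·y_i), indices taken mod 7.
Σ = (-26) + (-4) + (-22) + (-21) + (2) + (-8) + (-28) = -107
Area = |Σ|/2 = 53.5.
Hole:
Apply Gauss's area formula: 2A = Σ (x_i·y_{i+1} − x_{i+1}·y_i), indices taken mod 4.
Cross-terms: 2, 2, 11, 9  ⇒  Σ = 24
Area = |Σ|/2 = 12.
Net area = 53.5 − 12 = 41.5.

41.5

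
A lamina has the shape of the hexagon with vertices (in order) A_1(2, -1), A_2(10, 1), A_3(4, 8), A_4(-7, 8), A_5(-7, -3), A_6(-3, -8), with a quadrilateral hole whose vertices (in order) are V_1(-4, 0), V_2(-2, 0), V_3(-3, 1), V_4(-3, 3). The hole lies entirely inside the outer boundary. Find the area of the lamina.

157.5

Outer boundary:
Apply the shoelace (surveyor's) formula: 2A = Σ (x_i·y_{i+1} − x_{i+1}·y_i), indices taken mod 6.
Σ = (12) + (76) + (88) + (77) + (47) + (19) = 319
Area = |Σ|/2 = 159.5.
Hole:
Apply the shoelace (surveyor's) formula: 2A = Σ (x_i·y_{i+1} − x_{i+1}·y_i), indices taken mod 4.
Σ = (0) + (-2) + (-6) + (12) = 4
Area = |Σ|/2 = 2.
Net area = 159.5 − 2 = 157.5.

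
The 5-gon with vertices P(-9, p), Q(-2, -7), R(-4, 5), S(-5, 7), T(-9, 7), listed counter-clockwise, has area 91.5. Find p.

-10

Write out the shoelace sum; only the two edges meeting at P involve p:
2·Area = [((-9)·p − (-9)·7) + ((-9)·(-7) − (-2)·p)] + -13
       = -7·p + 113 = 183
⇒ p = -10.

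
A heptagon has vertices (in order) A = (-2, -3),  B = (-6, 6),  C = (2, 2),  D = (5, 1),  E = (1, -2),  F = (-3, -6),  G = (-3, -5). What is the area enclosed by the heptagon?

Σ = (-30) + (-24) + (-8) + (-11) + (-12) + (-3) + (-1) = -89
Area = |Σ|/2 = 44.5.

44.5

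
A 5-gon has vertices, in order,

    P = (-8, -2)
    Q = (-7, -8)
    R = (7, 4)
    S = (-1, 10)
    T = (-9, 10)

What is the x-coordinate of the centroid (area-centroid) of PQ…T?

Apply the shoelace formula. First the cross-terms c_i = x_i·y_{i+1} − x_{i+1}·y_i:
  50, 28, 74, 80, 98  ⇒  2A = 330, A = 165.
Then Σ (x_i + x_{i+1})·c_i = -2772, so x̄ = -2772 / (6·165) = -2.8.

-2.8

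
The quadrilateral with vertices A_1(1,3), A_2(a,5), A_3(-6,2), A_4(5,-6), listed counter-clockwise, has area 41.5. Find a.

Write out the shoelace sum; only the two edges meeting at A_2 involve a:
2·Area = [(1·5 − a·3) + (a·2 − (-6)·5)] + 47
       = -1·a + 82 = 83
⇒ a = -1.

-1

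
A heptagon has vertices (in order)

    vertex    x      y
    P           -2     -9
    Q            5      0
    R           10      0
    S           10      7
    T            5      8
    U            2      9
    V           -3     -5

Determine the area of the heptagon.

111.5

Apply Gauss's area formula: 2A = Σ (x_i·y_{i+1} − x_{i+1}·y_i), indices taken mod 7.
P→Q: (-2)(0) − (5)(-9) = 45
Q→R: (5)(0) − (10)(0) = 0
R→S: (10)(7) − (10)(0) = 70
S→T: (10)(8) − (5)(7) = 45
T→U: (5)(9) − (2)(8) = 29
U→V: (2)(-5) − (-3)(9) = 17
V→P: (-3)(-9) − (-2)(-5) = 17
Σ = 223
Area = |Σ|/2 = 111.5.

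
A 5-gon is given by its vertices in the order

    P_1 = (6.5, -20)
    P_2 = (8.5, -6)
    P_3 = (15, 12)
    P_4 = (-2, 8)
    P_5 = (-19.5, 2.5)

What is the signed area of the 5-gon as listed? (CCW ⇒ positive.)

495.875

P_1→P_2: (6.5)(-6) − (8.5)(-20) = 131
P_2→P_3: (8.5)(12) − (15)(-6) = 192
P_3→P_4: (15)(8) − (-2)(12) = 144
P_4→P_5: (-2)(2.5) − (-19.5)(8) = 151
P_5→P_1: (-19.5)(-20) − (6.5)(2.5) = 373.75
Σ = 991.75
Signed area = Σ/2 = 495.875 (positive ⇒ counter-clockwise traversal).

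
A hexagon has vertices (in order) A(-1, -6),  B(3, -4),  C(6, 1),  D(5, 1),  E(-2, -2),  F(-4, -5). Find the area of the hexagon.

31.5

Σ = (22) + (27) + (1) + (-8) + (2) + (19) = 63
Area = |Σ|/2 = 31.5.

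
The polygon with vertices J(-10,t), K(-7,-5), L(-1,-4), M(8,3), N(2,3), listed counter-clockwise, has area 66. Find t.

The doubled signed area Σ (x_i y_{i+1} − x_{i+1} y_i) is linear in t.
With t=0 it equals 150; the coefficient of t is 9 (from the two edges through J).
So 9·t + 150 = 2·66 = 132 ⇒ t = -2.

-2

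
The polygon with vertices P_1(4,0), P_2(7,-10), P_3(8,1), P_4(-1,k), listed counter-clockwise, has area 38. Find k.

The doubled signed area Σ (x_i y_{i+1} − x_{i+1} y_i) is linear in k.
With k=0 it equals 48; the coefficient of k is 4 (from the two edges through P_4).
So 4·k + 48 = 2·38 = 76 ⇒ k = 7.

7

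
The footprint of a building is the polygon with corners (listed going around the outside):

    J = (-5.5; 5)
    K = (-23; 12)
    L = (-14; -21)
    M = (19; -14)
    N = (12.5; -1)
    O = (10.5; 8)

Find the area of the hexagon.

829

Apply Gauss's area formula: 2A = Σ (x_i·y_{i+1} − x_{i+1}·y_i), indices taken mod 6.
J→K: (-5.5)(12) − (-23)(5) = 49
K→L: (-23)(-21) − (-14)(12) = 651
L→M: (-14)(-14) − (19)(-21) = 595
M→N: (19)(-1) − (12.5)(-14) = 156
N→O: (12.5)(8) − (10.5)(-1) = 110.5
O→J: (10.5)(5) − (-5.5)(8) = 96.5
Σ = 1658
Area = |Σ|/2 = 829.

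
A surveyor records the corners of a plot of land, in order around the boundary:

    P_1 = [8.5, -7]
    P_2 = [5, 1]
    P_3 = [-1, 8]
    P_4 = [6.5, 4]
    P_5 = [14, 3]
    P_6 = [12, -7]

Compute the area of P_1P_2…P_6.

83.25

P_1→P_2: (8.5)(1) − (5)(-7) = 43.5
P_2→P_3: (5)(8) − (-1)(1) = 41
P_3→P_4: (-1)(4) − (6.5)(8) = -56
P_4→P_5: (6.5)(3) − (14)(4) = -36.5
P_5→P_6: (14)(-7) − (12)(3) = -134
P_6→P_1: (12)(-7) − (8.5)(-7) = -24.5
Σ = -166.5
Area = |Σ|/2 = 83.25.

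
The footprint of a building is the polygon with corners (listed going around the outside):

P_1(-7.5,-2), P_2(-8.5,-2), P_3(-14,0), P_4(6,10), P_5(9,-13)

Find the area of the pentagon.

Cross-terms: -2, -28, -140, -168, -115.5  ⇒  Σ = -453.5
Area = |Σ|/2 = 226.75.

226.75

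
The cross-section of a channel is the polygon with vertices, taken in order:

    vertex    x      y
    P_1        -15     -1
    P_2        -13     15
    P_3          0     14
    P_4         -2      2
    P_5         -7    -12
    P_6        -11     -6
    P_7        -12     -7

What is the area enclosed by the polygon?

266

Apply Gauss's area formula: 2A = Σ (x_i·y_{i+1} − x_{i+1}·y_i), indices taken mod 7.
Σ = (-238) + (-182) + (28) + (38) + (-90) + (5) + (-93) = -532
Area = |Σ|/2 = 266.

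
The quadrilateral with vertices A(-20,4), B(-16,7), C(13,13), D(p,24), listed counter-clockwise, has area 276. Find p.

The doubled signed area Σ (x_i y_{i+1} − x_{i+1} y_i) is linear in p.
With p=0 it equals 417; the coefficient of p is -9 (from the two edges through D).
So -9·p + 417 = 2·276 = 552 ⇒ p = -15.

-15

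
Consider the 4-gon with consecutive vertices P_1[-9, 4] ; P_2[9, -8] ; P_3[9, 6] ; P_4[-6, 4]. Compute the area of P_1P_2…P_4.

Apply Gauss's area formula: 2A = Σ (x_i·y_{i+1} − x_{i+1}·y_i), indices taken mod 4.
Σ = (36) + (126) + (72) + (12) = 246
Area = |Σ|/2 = 123.

123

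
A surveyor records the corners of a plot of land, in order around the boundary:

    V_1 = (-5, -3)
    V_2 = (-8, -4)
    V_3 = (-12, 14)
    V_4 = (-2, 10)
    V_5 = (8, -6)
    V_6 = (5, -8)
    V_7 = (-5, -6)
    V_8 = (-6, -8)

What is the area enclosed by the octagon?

Apply the surveyor's formula: 2A = Σ (x_i·y_{i+1} − x_{i+1}·y_i), indices taken mod 8.
V_1→V_2: (-5)(-4) − (-8)(-3) = -4
V_2→V_3: (-8)(14) − (-12)(-4) = -160
V_3→V_4: (-12)(10) − (-2)(14) = -92
V_4→V_5: (-2)(-6) − (8)(10) = -68
V_5→V_6: (8)(-8) − (5)(-6) = -34
V_6→V_7: (5)(-6) − (-5)(-8) = -70
V_7→V_8: (-5)(-8) − (-6)(-6) = 4
V_8→V_1: (-6)(-3) − (-5)(-8) = -22
Σ = -446
Area = |Σ|/2 = 223.

223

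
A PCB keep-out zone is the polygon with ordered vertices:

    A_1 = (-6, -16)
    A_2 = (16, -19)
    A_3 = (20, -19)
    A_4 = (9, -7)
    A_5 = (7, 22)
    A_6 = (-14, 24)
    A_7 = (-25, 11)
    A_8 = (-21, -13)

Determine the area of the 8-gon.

Apply Gauss's area formula: 2A = Σ (x_i·y_{i+1} − x_{i+1}·y_i), indices taken mod 8.
A_1→A_2: (-6)(-19) − (16)(-16) = 370
A_2→A_3: (16)(-19) − (20)(-19) = 76
A_3→A_4: (20)(-7) − (9)(-19) = 31
A_4→A_5: (9)(22) − (7)(-7) = 247
A_5→A_6: (7)(24) − (-14)(22) = 476
A_6→A_7: (-14)(11) − (-25)(24) = 446
A_7→A_8: (-25)(-13) − (-21)(11) = 556
A_8→A_1: (-21)(-16) − (-6)(-13) = 258
Σ = 2460
Area = |Σ|/2 = 1230.

1230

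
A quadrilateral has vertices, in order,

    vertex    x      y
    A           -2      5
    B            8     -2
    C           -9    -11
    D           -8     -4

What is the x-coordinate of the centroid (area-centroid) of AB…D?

Apply Gauss's area formula. First the cross-terms c_i = x_i·y_{i+1} − x_{i+1}·y_i:
  -36, -106, -52, -48  ⇒  2A = -242, A = -121.
Then Σ (x_i + x_{i+1})·c_i = 1254, so x̄ = 1254 / (6·(-121)) = -19/11.

-19/11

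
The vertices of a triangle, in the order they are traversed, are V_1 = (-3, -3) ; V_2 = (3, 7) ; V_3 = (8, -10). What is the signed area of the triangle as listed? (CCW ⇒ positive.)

Apply the shoelace formula: 2A = Σ (x_i·y_{i+1} − x_{i+1}·y_i), indices taken mod 3.
V_1→V_2: (-3)(7) − (3)(-3) = -12
V_2→V_3: (3)(-10) − (8)(7) = -86
V_3→V_1: (8)(-3) − (-3)(-10) = -54
Σ = -152
Signed area = Σ/2 = -76 (negative ⇒ clockwise traversal).

-76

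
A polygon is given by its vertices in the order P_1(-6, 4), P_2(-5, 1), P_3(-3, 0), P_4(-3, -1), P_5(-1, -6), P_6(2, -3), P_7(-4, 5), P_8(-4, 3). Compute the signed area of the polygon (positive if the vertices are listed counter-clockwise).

30

Σ = (14) + (3) + (3) + (17) + (15) + (-2) + (8) + (2) = 60
Signed area = Σ/2 = 30 (positive ⇒ counter-clockwise traversal).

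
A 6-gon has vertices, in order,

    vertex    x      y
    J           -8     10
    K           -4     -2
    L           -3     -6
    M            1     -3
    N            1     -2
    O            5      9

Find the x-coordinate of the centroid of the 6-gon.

Apply the shoelace (surveyor's) formula. First the cross-terms c_i = x_i·y_{i+1} − x_{i+1}·y_i:
  56, 18, 15, 1, 19, 122  ⇒  2A = 231, A = 115.5.
Then Σ (x_i + x_{i+1})·c_i = -1078, so x̄ = -1078 / (6·115.5) = -14/9.

-14/9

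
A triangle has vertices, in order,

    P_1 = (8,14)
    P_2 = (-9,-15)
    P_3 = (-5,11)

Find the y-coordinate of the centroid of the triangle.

10/3

Apply Gauss's area formula. First the cross-terms c_i = x_i·y_{i+1} − x_{i+1}·y_i:
  6, -174, -158  ⇒  2A = -326, A = -163.
Then Σ (y_i + y_{i+1})·c_i = -3260, so ȳ = -3260 / (6·(-163)) = 10/3.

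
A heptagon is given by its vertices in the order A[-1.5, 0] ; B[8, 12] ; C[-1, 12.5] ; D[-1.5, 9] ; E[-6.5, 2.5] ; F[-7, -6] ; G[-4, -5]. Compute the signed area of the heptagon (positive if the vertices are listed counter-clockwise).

109.25

Apply the shoelace (surveyor's) formula: 2A = Σ (x_i·y_{i+1} − x_{i+1}·y_i), indices taken mod 7.
Σ = (-18) + (112) + (9.75) + (54.75) + (56.5) + (11) + (-7.5) = 218.5
Signed area = Σ/2 = 109.25 (positive ⇒ counter-clockwise traversal).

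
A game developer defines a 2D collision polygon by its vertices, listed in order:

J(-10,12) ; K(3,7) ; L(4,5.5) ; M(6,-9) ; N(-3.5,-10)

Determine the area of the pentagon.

210

Σ = (-106) + (-11.5) + (-69) + (-91.5) + (-142) = -420
Area = |Σ|/2 = 210.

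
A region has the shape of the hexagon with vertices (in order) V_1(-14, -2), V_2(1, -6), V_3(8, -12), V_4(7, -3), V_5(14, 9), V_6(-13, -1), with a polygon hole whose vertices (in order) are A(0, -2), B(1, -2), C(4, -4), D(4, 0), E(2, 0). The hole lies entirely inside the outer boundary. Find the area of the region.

Outer boundary:
V_1→V_2: (-14)(-6) − (1)(-2) = 86
V_2→V_3: (1)(-12) − (8)(-6) = 36
V_3→V_4: (8)(-3) − (7)(-12) = 60
V_4→V_5: (7)(9) − (14)(-3) = 105
V_5→V_6: (14)(-1) − (-13)(9) = 103
V_6→V_1: (-13)(-2) − (-14)(-1) = 12
Σ = 402
Area = |Σ|/2 = 201.
Hole:
Apply the shoelace formula: 2A = Σ (x_i·y_{i+1} − x_{i+1}·y_i), indices taken mod 5.
Cross-terms: 2, 4, 16, 0, -4  ⇒  Σ = 18
Area = |Σ|/2 = 9.
Net area = 201 − 9 = 192.

192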